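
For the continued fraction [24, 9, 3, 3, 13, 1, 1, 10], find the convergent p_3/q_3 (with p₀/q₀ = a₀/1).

2242/93

Using pₖ = aₖpₖ₋₁ + pₖ₋₂, qₖ = aₖqₖ₋₁ + qₖ₋₂ (with p₋₁=1, p₋₂=0, q₋₁=0, q₋₂=1):
  k=0: a=24, p=24, q=1
  k=1: a=9, p=217, q=9
  k=2: a=3, p=675, q=28
  k=3: a=3, p=2242, q=93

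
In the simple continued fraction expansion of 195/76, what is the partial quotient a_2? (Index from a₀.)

1

195 = 2·76 + 43   →  a_0 = 2
76 = 1·43 + 33   →  a_1 = 1
43 = 1·33 + 10   →  a_2 = 1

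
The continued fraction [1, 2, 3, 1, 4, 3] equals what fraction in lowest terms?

Fold from the inside: start with 3/1.
  4 + 1/3 = 13/3
  1 + 3/13 = 16/13
  3 + 13/16 = 61/16
  2 + 16/61 = 138/61
  1 + 61/138 = 199/138

199/138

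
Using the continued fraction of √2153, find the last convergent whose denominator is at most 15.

√2153 = [46; 2, 2, 92, …] (period length 3).
Convergents:
  p_0/q_0 = 46/1
  p_1/q_1 = 93/2
  p_2/q_2 = 232/5
  p_3/q_3 = 21437/462
q_2 = 5 ≤ 15 < 462 = q_3, so the answer is 232/5.

232/5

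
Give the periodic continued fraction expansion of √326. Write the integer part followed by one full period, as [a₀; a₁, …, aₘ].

[18; 18, 36]

a₀ = ⌊√326⌋ = 18.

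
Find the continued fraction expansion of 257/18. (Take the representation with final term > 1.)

[14; 3, 1, 1, 2]

257 = 14×18 + 5
18 = 3×5 + 3
5 = 1×3 + 2
3 = 1×2 + 1
2 = 2×1 + 0  (stop)
So 257/18 = [14; 3, 1, 1, 2].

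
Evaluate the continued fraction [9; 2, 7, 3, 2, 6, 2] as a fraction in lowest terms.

Fold from the inside: start with 2/1.
  6 + 1/2 = 13/2
  2 + 2/13 = 28/13
  3 + 13/28 = 97/28
  7 + 28/97 = 707/97
  2 + 97/707 = 1511/707
  9 + 707/1511 = 14306/1511

14306/1511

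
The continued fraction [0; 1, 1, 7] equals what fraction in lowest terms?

8/15

Fold from the inside: start with 7/1.
  1 + 1/7 = 8/7
  1 + 7/8 = 15/8
  0 + 8/15 = 8/15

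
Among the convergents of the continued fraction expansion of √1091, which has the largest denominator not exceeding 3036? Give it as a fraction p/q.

√1091 = [33; 33, 66, …] (period length 2).
Convergents:
  p_0/q_0 = 33/1
  p_1/q_1 = 1090/33
  p_2/q_2 = 71973/2179
  p_3/q_3 = 2376199/71940
q_2 = 2179 ≤ 3036 < 71940 = q_3, so the answer is 71973/2179.

71973/2179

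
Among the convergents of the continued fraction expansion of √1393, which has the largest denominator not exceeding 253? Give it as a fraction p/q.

3583/96

√1393 = [37; 3, 10, 3, 74, …] (period length 4).
Convergents:
  p_0/q_0 = 37/1
  p_1/q_1 = 112/3
  p_2/q_2 = 1157/31
  p_3/q_3 = 3583/96
  p_4/q_4 = 266299/7135
q_3 = 96 ≤ 253 < 7135 = q_4, so the answer is 3583/96.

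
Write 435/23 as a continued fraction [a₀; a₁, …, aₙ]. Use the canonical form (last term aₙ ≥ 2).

[18; 1, 10, 2]

435 = 18×23 + 21
23 = 1×21 + 2
21 = 10×2 + 1
2 = 2×1 + 0  (stop)
So 435/23 = [18; 1, 10, 2].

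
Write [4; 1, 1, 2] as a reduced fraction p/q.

Fold from the inside: start with 2/1.
  1 + 1/2 = 3/2
  1 + 2/3 = 5/3
  4 + 3/5 = 23/5

23/5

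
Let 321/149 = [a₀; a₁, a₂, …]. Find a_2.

2

321 = 2·149 + 23   →  a_0 = 2
149 = 6·23 + 11   →  a_1 = 6
23 = 2·11 + 1   →  a_2 = 2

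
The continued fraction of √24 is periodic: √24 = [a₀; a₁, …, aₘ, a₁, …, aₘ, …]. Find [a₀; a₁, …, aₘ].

a₀ = ⌊√24⌋ = 4.
With m₀=0, d₀=1 and mₖ₊₁ = dₖaₖ − mₖ, dₖ₊₁ = (n − mₖ₊₁²)/dₖ, aₖ₊₁ = ⌊(a₀+mₖ₊₁)/dₖ₊₁⌋:
  k=1: m=4, d=8, a=1
  k=2: m=4, d=1, a=8
d=1 and a=2a₀=8 at k=2, so the next step gives (m, d) = (4, 8) again — its k=1 value — and the period has length 2.

[4; 1, 8]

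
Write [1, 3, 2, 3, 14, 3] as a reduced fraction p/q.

Using pₖ = aₖpₖ₋₁ + pₖ₋₂ and qₖ = aₖqₖ₋₁ + qₖ₋₂:
  k=0: a=1, p=1, q=1
  k=1: a=3, p=4, q=3
  k=2: a=2, p=9, q=7
  k=3: a=3, p=31, q=24
  k=4: a=14, p=443, q=343
  k=5: a=3, p=1360, q=1053

1360/1053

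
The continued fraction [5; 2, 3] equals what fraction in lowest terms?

38/7

Using pₖ = aₖpₖ₋₁ + pₖ₋₂ and qₖ = aₖqₖ₋₁ + qₖ₋₂:
  k=0: a=5, p=5, q=1
  k=1: a=2, p=11, q=2
  k=2: a=3, p=38, q=7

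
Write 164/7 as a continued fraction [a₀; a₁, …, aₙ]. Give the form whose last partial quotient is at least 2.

[23; 2, 3]

164 = 23·7 + 3
7 = 2·3 + 1
3 = 3·1 + 0  (stop)
So 164/7 = [23; 2, 3].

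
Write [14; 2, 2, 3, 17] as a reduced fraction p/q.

Fold from the inside: start with 17/1.
  3 + 1/17 = 52/17
  2 + 17/52 = 121/52
  2 + 52/121 = 294/121
  14 + 121/294 = 4237/294

4237/294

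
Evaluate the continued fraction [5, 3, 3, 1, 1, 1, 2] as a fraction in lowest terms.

504/95

Using pₖ = aₖpₖ₋₁ + pₖ₋₂ and qₖ = aₖqₖ₋₁ + qₖ₋₂:
  k=0: a=5, p=5, q=1
  k=1: a=3, p=16, q=3
  k=2: a=3, p=53, q=10
  k=3: a=1, p=69, q=13
  k=4: a=1, p=122, q=23
  k=5: a=1, p=191, q=36
  k=6: a=2, p=504, q=95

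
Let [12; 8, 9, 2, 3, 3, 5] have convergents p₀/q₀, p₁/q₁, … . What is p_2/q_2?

885/73

Using pₖ = aₖpₖ₋₁ + pₖ₋₂, qₖ = aₖqₖ₋₁ + qₖ₋₂ (with p₋₁=1, p₋₂=0, q₋₁=0, q₋₂=1):
  k=0: a=12, p=12, q=1
  k=1: a=8, p=97, q=8
  k=2: a=9, p=885, q=73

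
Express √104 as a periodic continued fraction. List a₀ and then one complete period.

a₀ = ⌊√104⌋ = 10.
With m₀=0, d₀=1 and mₖ₊₁ = dₖaₖ − mₖ, dₖ₊₁ = (n − mₖ₊₁²)/dₖ, aₖ₊₁ = ⌊(a₀+mₖ₊₁)/dₖ₊₁⌋:
  k=1: m=10, d=4, a=5
  k=2: m=10, d=1, a=20
d=1 and a=2a₀=20 at k=2, so the next step gives (m, d) = (10, 4) again — its k=1 value — and the period has length 2.

[10; 5, 20]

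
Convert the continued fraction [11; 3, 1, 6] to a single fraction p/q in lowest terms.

Using pₖ = aₖpₖ₋₁ + pₖ₋₂ and qₖ = aₖqₖ₋₁ + qₖ₋₂:
  k=0: a=11, p=11, q=1
  k=1: a=3, p=34, q=3
  k=2: a=1, p=45, q=4
  k=3: a=6, p=304, q=27

304/27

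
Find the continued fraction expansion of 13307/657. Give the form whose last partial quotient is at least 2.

13307 = 20×657 + 167
657 = 3×167 + 156
167 = 1×156 + 11
156 = 14×11 + 2
11 = 5×2 + 1
2 = 2×1 + 0  (stop)
So 13307/657 = [20; 3, 1, 14, 5, 2].

[20; 3, 1, 14, 5, 2]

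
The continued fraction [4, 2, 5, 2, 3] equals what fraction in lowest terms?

370/83

Using pₖ = aₖpₖ₋₁ + pₖ₋₂ and qₖ = aₖqₖ₋₁ + qₖ₋₂:
  k=0: a=4, p=4, q=1
  k=1: a=2, p=9, q=2
  k=2: a=5, p=49, q=11
  k=3: a=2, p=107, q=24
  k=4: a=3, p=370, q=83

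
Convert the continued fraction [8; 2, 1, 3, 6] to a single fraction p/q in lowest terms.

577/69

Using pₖ = aₖpₖ₋₁ + pₖ₋₂ and qₖ = aₖqₖ₋₁ + qₖ₋₂:
  k=0: a=8, p=8, q=1
  k=1: a=2, p=17, q=2
  k=2: a=1, p=25, q=3
  k=3: a=3, p=92, q=11
  k=4: a=6, p=577, q=69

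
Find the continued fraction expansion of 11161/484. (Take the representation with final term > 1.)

[23; 16, 1, 2, 4, 2]

11161 = 23·484 + 29
484 = 16·29 + 20
29 = 1·20 + 9
20 = 2·9 + 2
9 = 4·2 + 1
2 = 2·1 + 0  (stop)
So 11161/484 = [23; 16, 1, 2, 4, 2].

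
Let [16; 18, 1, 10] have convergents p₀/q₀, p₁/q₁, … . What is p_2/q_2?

Using pₖ = aₖpₖ₋₁ + pₖ₋₂, qₖ = aₖqₖ₋₁ + qₖ₋₂ (with p₋₁=1, p₋₂=0, q₋₁=0, q₋₂=1):
  k=0: a=16, p=16, q=1
  k=1: a=18, p=289, q=18
  k=2: a=1, p=305, q=19

305/19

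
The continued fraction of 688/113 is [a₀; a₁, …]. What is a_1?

11

688 = 6·113 + 10   →  a_0 = 6
113 = 11·10 + 3   →  a_1 = 11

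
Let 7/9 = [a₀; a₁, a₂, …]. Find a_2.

3

7 = 0·9 + 7   →  a_0 = 0
9 = 1·7 + 2   →  a_1 = 1
7 = 3·2 + 1   →  a_2 = 3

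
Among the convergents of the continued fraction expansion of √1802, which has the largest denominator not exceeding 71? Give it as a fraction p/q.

849/20

√1802 = [42; 2, 4, 2, 84, …] (period length 4).
Convergents:
  p_0/q_0 = 42/1
  p_1/q_1 = 85/2
  p_2/q_2 = 382/9
  p_3/q_3 = 849/20
  p_4/q_4 = 71698/1689
q_3 = 20 ≤ 71 < 1689 = q_4, so the answer is 849/20.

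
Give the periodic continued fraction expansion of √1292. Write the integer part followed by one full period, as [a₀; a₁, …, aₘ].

a₀ = ⌊√1292⌋ = 35.
With m₀=0, d₀=1 and mₖ₊₁ = dₖaₖ − mₖ, dₖ₊₁ = (n − mₖ₊₁²)/dₖ, aₖ₊₁ = ⌊(a₀+mₖ₊₁)/dₖ₊₁⌋:
  k=1: m=35, d=67, a=1
  k=2: m=32, d=4, a=16
  k=3: m=32, d=67, a=1
  k=4: m=35, d=1, a=70
d=1 and a=2a₀=70 at k=4, so the next step gives (m, d) = (35, 67) again — its k=1 value — and the period has length 4.

[35; 1, 16, 1, 70]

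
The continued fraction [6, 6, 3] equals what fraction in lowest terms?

117/19

Using pₖ = aₖpₖ₋₁ + pₖ₋₂ and qₖ = aₖqₖ₋₁ + qₖ₋₂:
  k=0: a=6, p=6, q=1
  k=1: a=6, p=37, q=6
  k=2: a=3, p=117, q=19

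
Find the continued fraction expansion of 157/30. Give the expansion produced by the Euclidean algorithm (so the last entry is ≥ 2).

157 = 5×30 + 7
30 = 4×7 + 2
7 = 3×2 + 1
2 = 2×1 + 0  (stop)
So 157/30 = [5; 4, 3, 2].

[5; 4, 3, 2]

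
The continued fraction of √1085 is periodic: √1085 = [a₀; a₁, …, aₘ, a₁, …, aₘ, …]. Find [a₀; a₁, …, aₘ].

a₀ = ⌊√1085⌋ = 32.
With m₀=0, d₀=1 and mₖ₊₁ = dₖaₖ − mₖ, dₖ₊₁ = (n − mₖ₊₁²)/dₖ, aₖ₊₁ = ⌊(a₀+mₖ₊₁)/dₖ₊₁⌋:
  k=1: m=32, d=61, a=1
  k=2: m=29, d=4, a=15
  k=3: m=31, d=31, a=2
  k=4: m=31, d=4, a=15
  k=5: m=29, d=61, a=1
  k=6: m=32, d=1, a=64
d=1 and a=2a₀=64 at k=6, so the next step gives (m, d) = (32, 61) again — its k=1 value — and the period has length 6.

[32; 1, 15, 2, 15, 1, 64]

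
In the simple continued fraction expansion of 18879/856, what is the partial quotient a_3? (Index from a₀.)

18879 = 22·856 + 47   →  a_0 = 22
856 = 18·47 + 10   →  a_1 = 18
47 = 4·10 + 7   →  a_2 = 4
10 = 1·7 + 3   →  a_3 = 1

1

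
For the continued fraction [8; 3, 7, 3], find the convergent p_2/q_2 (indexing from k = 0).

183/22

Using pₖ = aₖpₖ₋₁ + pₖ₋₂, qₖ = aₖqₖ₋₁ + qₖ₋₂ (with p₋₁=1, p₋₂=0, q₋₁=0, q₋₂=1):
  k=0: a=8, p=8, q=1
  k=1: a=3, p=25, q=3
  k=2: a=7, p=183, q=22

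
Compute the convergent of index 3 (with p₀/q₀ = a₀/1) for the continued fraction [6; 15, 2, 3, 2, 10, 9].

Using pₖ = aₖpₖ₋₁ + pₖ₋₂, qₖ = aₖqₖ₋₁ + qₖ₋₂ (with p₋₁=1, p₋₂=0, q₋₁=0, q₋₂=1):
  k=0: a=6, p=6, q=1
  k=1: a=15, p=91, q=15
  k=2: a=2, p=188, q=31
  k=3: a=3, p=655, q=108

655/108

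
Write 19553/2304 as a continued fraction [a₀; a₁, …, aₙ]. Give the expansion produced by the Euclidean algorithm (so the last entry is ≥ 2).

[8; 2, 18, 12, 2, 2]

19553 = 8×2304 + 1121
2304 = 2×1121 + 62
1121 = 18×62 + 5
62 = 12×5 + 2
5 = 2×2 + 1
2 = 2×1 + 0  (stop)
So 19553/2304 = [8; 2, 18, 12, 2, 2].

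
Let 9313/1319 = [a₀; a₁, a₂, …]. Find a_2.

2

9313 = 7·1319 + 80   →  a_0 = 7
1319 = 16·80 + 39   →  a_1 = 16
80 = 2·39 + 2   →  a_2 = 2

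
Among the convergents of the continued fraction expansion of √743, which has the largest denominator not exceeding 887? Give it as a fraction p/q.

22924/841

√743 = [27; 3, 1, 7, 27, 7, 1, 3, 54, …] (period length 8).
Convergents:
  p_0/q_0 = 27/1
  p_1/q_1 = 82/3
  p_2/q_2 = 109/4
  p_3/q_3 = 845/31
  p_4/q_4 = 22924/841
  p_5/q_5 = 161313/5918
q_4 = 841 ≤ 887 < 5918 = q_5, so the answer is 22924/841.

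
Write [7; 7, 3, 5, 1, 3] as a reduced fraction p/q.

3811/534

Fold from the inside: start with 3/1.
  1 + 1/3 = 4/3
  5 + 3/4 = 23/4
  3 + 4/23 = 73/23
  7 + 23/73 = 534/73
  7 + 73/534 = 3811/534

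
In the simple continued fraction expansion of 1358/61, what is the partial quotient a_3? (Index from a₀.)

1358 = 22·61 + 16   →  a_0 = 22
61 = 3·16 + 13   →  a_1 = 3
16 = 1·13 + 3   →  a_2 = 1
13 = 4·3 + 1   →  a_3 = 4

4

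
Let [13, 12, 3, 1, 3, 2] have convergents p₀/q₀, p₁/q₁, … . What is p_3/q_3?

641/49

Using pₖ = aₖpₖ₋₁ + pₖ₋₂, qₖ = aₖqₖ₋₁ + qₖ₋₂ (with p₋₁=1, p₋₂=0, q₋₁=0, q₋₂=1):
  k=0: a=13, p=13, q=1
  k=1: a=12, p=157, q=12
  k=2: a=3, p=484, q=37
  k=3: a=1, p=641, q=49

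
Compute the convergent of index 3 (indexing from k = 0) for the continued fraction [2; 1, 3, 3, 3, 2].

Using pₖ = aₖpₖ₋₁ + pₖ₋₂, qₖ = aₖqₖ₋₁ + qₖ₋₂ (with p₋₁=1, p₋₂=0, q₋₁=0, q₋₂=1):
  k=0: a=2, p=2, q=1
  k=1: a=1, p=3, q=1
  k=2: a=3, p=11, q=4
  k=3: a=3, p=36, q=13

36/13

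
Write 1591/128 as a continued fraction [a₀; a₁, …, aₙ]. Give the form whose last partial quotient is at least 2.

1591 = 12·128 + 55
128 = 2·55 + 18
55 = 3·18 + 1
18 = 18·1 + 0  (stop)
So 1591/128 = [12; 2, 3, 18].

[12; 2, 3, 18]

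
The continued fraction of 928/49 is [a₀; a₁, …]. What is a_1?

1

928 = 18·49 + 46   →  a_0 = 18
49 = 1·46 + 3   →  a_1 = 1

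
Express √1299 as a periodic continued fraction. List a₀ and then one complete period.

a₀ = ⌊√1299⌋ = 36.
With m₀=0, d₀=1 and mₖ₊₁ = dₖaₖ − mₖ, dₖ₊₁ = (n − mₖ₊₁²)/dₖ, aₖ₊₁ = ⌊(a₀+mₖ₊₁)/dₖ₊₁⌋:
  k=1: m=36, d=3, a=24
  k=2: m=36, d=1, a=72
d=1 and a=2a₀=72 at k=2, so the next step gives (m, d) = (36, 3) again — its k=1 value — and the period has length 2.

[36; 24, 72]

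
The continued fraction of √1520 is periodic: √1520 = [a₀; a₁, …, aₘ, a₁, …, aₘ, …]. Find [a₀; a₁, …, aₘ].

a₀ = ⌊√1520⌋ = 38.
With m₀=0, d₀=1 and mₖ₊₁ = dₖaₖ − mₖ, dₖ₊₁ = (n − mₖ₊₁²)/dₖ, aₖ₊₁ = ⌊(a₀+mₖ₊₁)/dₖ₊₁⌋:
  k=1: m=38, d=76, a=1
  k=2: m=38, d=1, a=76
d=1 and a=2a₀=76 at k=2, so the next step gives (m, d) = (38, 76) again — its k=1 value — and the period has length 2.

[38; 1, 76]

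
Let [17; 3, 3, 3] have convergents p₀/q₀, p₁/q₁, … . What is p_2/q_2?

173/10

Using pₖ = aₖpₖ₋₁ + pₖ₋₂, qₖ = aₖqₖ₋₁ + qₖ₋₂ (with p₋₁=1, p₋₂=0, q₋₁=0, q₋₂=1):
  k=0: a=17, p=17, q=1
  k=1: a=3, p=52, q=3
  k=2: a=3, p=173, q=10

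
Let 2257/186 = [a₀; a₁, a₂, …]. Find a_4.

1

2257 = 12·186 + 25   →  a_0 = 12
186 = 7·25 + 11   →  a_1 = 7
25 = 2·11 + 3   →  a_2 = 2
11 = 3·3 + 2   →  a_3 = 3
3 = 1·2 + 1   →  a_4 = 1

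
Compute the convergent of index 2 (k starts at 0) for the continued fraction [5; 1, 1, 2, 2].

11/2

Using pₖ = aₖpₖ₋₁ + pₖ₋₂, qₖ = aₖqₖ₋₁ + qₖ₋₂ (with p₋₁=1, p₋₂=0, q₋₁=0, q₋₂=1):
  k=0: a=5, p=5, q=1
  k=1: a=1, p=6, q=1
  k=2: a=1, p=11, q=2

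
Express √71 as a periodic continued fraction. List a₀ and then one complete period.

a₀ = ⌊√71⌋ = 8.
With m₀=0, d₀=1 and mₖ₊₁ = dₖaₖ − mₖ, dₖ₊₁ = (n − mₖ₊₁²)/dₖ, aₖ₊₁ = ⌊(a₀+mₖ₊₁)/dₖ₊₁⌋:
  k=1: m=8, d=7, a=2
  k=2: m=6, d=5, a=2
  k=3: m=4, d=11, a=1
  k=4: m=7, d=2, a=7
  k=5: m=7, d=11, a=1
  k=6: m=4, d=5, a=2
  k=7: m=6, d=7, a=2
  k=8: m=8, d=1, a=16
d=1 and a=2a₀=16 at k=8, so the next step gives (m, d) = (8, 7) again — its k=1 value — and the period has length 8.

[8; 2, 2, 1, 7, 1, 2, 2, 16]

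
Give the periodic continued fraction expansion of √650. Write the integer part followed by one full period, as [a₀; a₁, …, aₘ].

a₀ = ⌊√650⌋ = 25.
With m₀=0, d₀=1 and mₖ₊₁ = dₖaₖ − mₖ, dₖ₊₁ = (n − mₖ₊₁²)/dₖ, aₖ₊₁ = ⌊(a₀+mₖ₊₁)/dₖ₊₁⌋:
  k=1: m=25, d=25, a=2
  k=2: m=25, d=1, a=50
d=1 and a=2a₀=50 at k=2, so the next step gives (m, d) = (25, 25) again — its k=1 value — and the period has length 2.

[25; 2, 50]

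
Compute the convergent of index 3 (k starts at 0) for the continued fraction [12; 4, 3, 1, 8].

208/17

Using pₖ = aₖpₖ₋₁ + pₖ₋₂, qₖ = aₖqₖ₋₁ + qₖ₋₂ (with p₋₁=1, p₋₂=0, q₋₁=0, q₋₂=1):
  k=0: a=12, p=12, q=1
  k=1: a=4, p=49, q=4
  k=2: a=3, p=159, q=13
  k=3: a=1, p=208, q=17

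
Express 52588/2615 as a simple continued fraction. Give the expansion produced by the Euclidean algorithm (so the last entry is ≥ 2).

52588 = 20×2615 + 288
2615 = 9×288 + 23
288 = 12×23 + 12
23 = 1×12 + 11
12 = 1×11 + 1
11 = 11×1 + 0  (stop)
So 52588/2615 = [20; 9, 12, 1, 1, 11].

[20; 9, 12, 1, 1, 11]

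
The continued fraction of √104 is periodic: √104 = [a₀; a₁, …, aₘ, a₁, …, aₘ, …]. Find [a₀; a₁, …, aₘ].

a₀ = ⌊√104⌋ = 10.
With m₀=0, d₀=1 and mₖ₊₁ = dₖaₖ − mₖ, dₖ₊₁ = (n − mₖ₊₁²)/dₖ, aₖ₊₁ = ⌊(a₀+mₖ₊₁)/dₖ₊₁⌋:
  k=1: m=10, d=4, a=5
  k=2: m=10, d=1, a=20
d=1 and a=2a₀=20 at k=2, so the next step gives (m, d) = (10, 4) again — its k=1 value — and the period has length 2.

[10; 5, 20]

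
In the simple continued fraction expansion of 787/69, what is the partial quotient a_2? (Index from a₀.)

787 = 11·69 + 28   →  a_0 = 11
69 = 2·28 + 13   →  a_1 = 2
28 = 2·13 + 2   →  a_2 = 2

2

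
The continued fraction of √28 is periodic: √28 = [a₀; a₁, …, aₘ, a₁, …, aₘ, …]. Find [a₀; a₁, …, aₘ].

[5; 3, 2, 3, 10]

a₀ = ⌊√28⌋ = 5.
With m₀=0, d₀=1 and mₖ₊₁ = dₖaₖ − mₖ, dₖ₊₁ = (n − mₖ₊₁²)/dₖ, aₖ₊₁ = ⌊(a₀+mₖ₊₁)/dₖ₊₁⌋:
  k=1: m=5, d=3, a=3
  k=2: m=4, d=4, a=2
  k=3: m=4, d=3, a=3
  k=4: m=5, d=1, a=10
d=1 and a=2a₀=10 at k=4, so the next step gives (m, d) = (5, 3) again — its k=1 value — and the period has length 4.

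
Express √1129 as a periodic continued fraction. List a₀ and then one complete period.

[33; 1, 1, 1, 1, 66]

a₀ = ⌊√1129⌋ = 33.
With m₀=0, d₀=1 and mₖ₊₁ = dₖaₖ − mₖ, dₖ₊₁ = (n − mₖ₊₁²)/dₖ, aₖ₊₁ = ⌊(a₀+mₖ₊₁)/dₖ₊₁⌋:
  k=1: m=33, d=40, a=1
  k=2: m=7, d=27, a=1
  k=3: m=20, d=27, a=1
  k=4: m=7, d=40, a=1
  k=5: m=33, d=1, a=66
d=1 and a=2a₀=66 at k=5, so the next step gives (m, d) = (33, 40) again — its k=1 value — and the period has length 5.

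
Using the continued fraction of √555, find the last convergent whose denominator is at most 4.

√555 = [23; 1, 1, 3, 1, 3, 1, 1, 46, …] (period length 8).
Convergents:
  p_0/q_0 = 23/1
  p_1/q_1 = 24/1
  p_2/q_2 = 47/2
  p_3/q_3 = 165/7
q_2 = 2 ≤ 4 < 7 = q_3, so the answer is 47/2.

47/2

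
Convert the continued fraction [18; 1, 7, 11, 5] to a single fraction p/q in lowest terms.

8551/453

Fold from the inside: start with 5/1.
  11 + 1/5 = 56/5
  7 + 5/56 = 397/56
  1 + 56/397 = 453/397
  18 + 397/453 = 8551/453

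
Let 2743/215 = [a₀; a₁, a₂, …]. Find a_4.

2

2743 = 12·215 + 163   →  a_0 = 12
215 = 1·163 + 52   →  a_1 = 1
163 = 3·52 + 7   →  a_2 = 3
52 = 7·7 + 3   →  a_3 = 7
7 = 2·3 + 1   →  a_4 = 2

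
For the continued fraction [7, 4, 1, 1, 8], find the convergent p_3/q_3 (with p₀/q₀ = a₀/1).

Using pₖ = aₖpₖ₋₁ + pₖ₋₂, qₖ = aₖqₖ₋₁ + qₖ₋₂ (with p₋₁=1, p₋₂=0, q₋₁=0, q₋₂=1):
  k=0: a=7, p=7, q=1
  k=1: a=4, p=29, q=4
  k=2: a=1, p=36, q=5
  k=3: a=1, p=65, q=9

65/9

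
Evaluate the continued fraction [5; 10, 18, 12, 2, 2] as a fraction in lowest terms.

57481/11272

Using pₖ = aₖpₖ₋₁ + pₖ₋₂ and qₖ = aₖqₖ₋₁ + qₖ₋₂:
  k=0: a=5, p=5, q=1
  k=1: a=10, p=51, q=10
  k=2: a=18, p=923, q=181
  k=3: a=12, p=11127, q=2182
  k=4: a=2, p=23177, q=4545
  k=5: a=2, p=57481, q=11272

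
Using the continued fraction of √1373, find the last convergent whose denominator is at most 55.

√1373 = [37; 18, 1, 1, 18, 74, …] (period length 5).
Convergents:
  p_0/q_0 = 37/1
  p_1/q_1 = 667/18
  p_2/q_2 = 704/19
  p_3/q_3 = 1371/37
  p_4/q_4 = 25382/685
q_3 = 37 ≤ 55 < 685 = q_4, so the answer is 1371/37.

1371/37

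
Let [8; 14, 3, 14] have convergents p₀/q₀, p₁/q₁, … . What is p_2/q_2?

Using pₖ = aₖpₖ₋₁ + pₖ₋₂, qₖ = aₖqₖ₋₁ + qₖ₋₂ (with p₋₁=1, p₋₂=0, q₋₁=0, q₋₂=1):
  k=0: a=8, p=8, q=1
  k=1: a=14, p=113, q=14
  k=2: a=3, p=347, q=43

347/43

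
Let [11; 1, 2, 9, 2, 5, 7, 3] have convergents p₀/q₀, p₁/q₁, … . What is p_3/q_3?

Using pₖ = aₖpₖ₋₁ + pₖ₋₂, qₖ = aₖqₖ₋₁ + qₖ₋₂ (with p₋₁=1, p₋₂=0, q₋₁=0, q₋₂=1):
  k=0: a=11, p=11, q=1
  k=1: a=1, p=12, q=1
  k=2: a=2, p=35, q=3
  k=3: a=9, p=327, q=28

327/28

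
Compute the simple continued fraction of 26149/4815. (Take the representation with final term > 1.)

26149 = 5·4815 + 2074
4815 = 2·2074 + 667
2074 = 3·667 + 73
667 = 9·73 + 10
73 = 7·10 + 3
10 = 3·3 + 1
3 = 3·1 + 0  (stop)
So 26149/4815 = [5; 2, 3, 9, 7, 3, 3].

[5; 2, 3, 9, 7, 3, 3]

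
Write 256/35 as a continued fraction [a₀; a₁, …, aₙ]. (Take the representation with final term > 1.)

256 = 7×35 + 11
35 = 3×11 + 2
11 = 5×2 + 1
2 = 2×1 + 0  (stop)
So 256/35 = [7; 3, 5, 2].

[7; 3, 5, 2]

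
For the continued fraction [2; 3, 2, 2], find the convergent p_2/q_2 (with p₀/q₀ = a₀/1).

16/7

Using pₖ = aₖpₖ₋₁ + pₖ₋₂, qₖ = aₖqₖ₋₁ + qₖ₋₂ (with p₋₁=1, p₋₂=0, q₋₁=0, q₋₂=1):
  k=0: a=2, p=2, q=1
  k=1: a=3, p=7, q=3
  k=2: a=2, p=16, q=7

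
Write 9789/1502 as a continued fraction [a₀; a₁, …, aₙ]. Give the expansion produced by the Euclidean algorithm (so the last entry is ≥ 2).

[6; 1, 1, 13, 1, 16, 3]

9789 = 6·1502 + 777
1502 = 1·777 + 725
777 = 1·725 + 52
725 = 13·52 + 49
52 = 1·49 + 3
49 = 16·3 + 1
3 = 3·1 + 0  (stop)
So 9789/1502 = [6; 1, 1, 13, 1, 16, 3].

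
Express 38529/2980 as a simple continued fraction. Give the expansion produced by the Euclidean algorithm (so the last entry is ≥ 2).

38529 = 12×2980 + 2769
2980 = 1×2769 + 211
2769 = 13×211 + 26
211 = 8×26 + 3
26 = 8×3 + 2
3 = 1×2 + 1
2 = 2×1 + 0  (stop)
So 38529/2980 = [12; 1, 13, 8, 8, 1, 2].

[12; 1, 13, 8, 8, 1, 2]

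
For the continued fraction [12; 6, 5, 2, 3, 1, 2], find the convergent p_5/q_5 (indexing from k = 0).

3685/303

Using pₖ = aₖpₖ₋₁ + pₖ₋₂, qₖ = aₖqₖ₋₁ + qₖ₋₂ (with p₋₁=1, p₋₂=0, q₋₁=0, q₋₂=1):
  k=0: a=12, p=12, q=1
  k=1: a=6, p=73, q=6
  k=2: a=5, p=377, q=31
  k=3: a=2, p=827, q=68
  k=4: a=3, p=2858, q=235
  k=5: a=1, p=3685, q=303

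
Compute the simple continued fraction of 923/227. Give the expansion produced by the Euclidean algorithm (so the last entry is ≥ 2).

923 = 4*227 + 15
227 = 15*15 + 2
15 = 7*2 + 1
2 = 2*1 + 0  (stop)
So 923/227 = [4; 15, 7, 2].

[4; 15, 7, 2]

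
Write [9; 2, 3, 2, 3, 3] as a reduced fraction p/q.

Using pₖ = aₖpₖ₋₁ + pₖ₋₂ and qₖ = aₖqₖ₋₁ + qₖ₋₂:
  k=0: a=9, p=9, q=1
  k=1: a=2, p=19, q=2
  k=2: a=3, p=66, q=7
  k=3: a=2, p=151, q=16
  k=4: a=3, p=519, q=55
  k=5: a=3, p=1708, q=181

1708/181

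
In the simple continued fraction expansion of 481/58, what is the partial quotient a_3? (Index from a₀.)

2

481 = 8·58 + 17   →  a_0 = 8
58 = 3·17 + 7   →  a_1 = 3
17 = 2·7 + 3   →  a_2 = 2
7 = 2·3 + 1   →  a_3 = 2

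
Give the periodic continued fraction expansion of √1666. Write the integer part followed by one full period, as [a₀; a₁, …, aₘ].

[40; 1, 4, 2, 4, 1, 80]

a₀ = ⌊√1666⌋ = 40.
With m₀=0, d₀=1 and mₖ₊₁ = dₖaₖ − mₖ, dₖ₊₁ = (n − mₖ₊₁²)/dₖ, aₖ₊₁ = ⌊(a₀+mₖ₊₁)/dₖ₊₁⌋:
  k=1: m=40, d=66, a=1
  k=2: m=26, d=15, a=4
  k=3: m=34, d=34, a=2
  k=4: m=34, d=15, a=4
  k=5: m=26, d=66, a=1
  k=6: m=40, d=1, a=80
d=1 and a=2a₀=80 at k=6, so the next step gives (m, d) = (40, 66) again — its k=1 value — and the period has length 6.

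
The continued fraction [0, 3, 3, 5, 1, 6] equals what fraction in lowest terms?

Fold from the inside: start with 6/1.
  1 + 1/6 = 7/6
  5 + 6/7 = 41/7
  3 + 7/41 = 130/41
  3 + 41/130 = 431/130
  0 + 130/431 = 130/431

130/431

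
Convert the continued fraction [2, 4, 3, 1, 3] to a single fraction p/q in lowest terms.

143/64

Using pₖ = aₖpₖ₋₁ + pₖ₋₂ and qₖ = aₖqₖ₋₁ + qₖ₋₂:
  k=0: a=2, p=2, q=1
  k=1: a=4, p=9, q=4
  k=2: a=3, p=29, q=13
  k=3: a=1, p=38, q=17
  k=4: a=3, p=143, q=64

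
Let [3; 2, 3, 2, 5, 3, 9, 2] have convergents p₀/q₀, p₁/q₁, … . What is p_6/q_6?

8867/2580

Using pₖ = aₖpₖ₋₁ + pₖ₋₂, qₖ = aₖqₖ₋₁ + qₖ₋₂ (with p₋₁=1, p₋₂=0, q₋₁=0, q₋₂=1):
  k=0: a=3, p=3, q=1
  k=1: a=2, p=7, q=2
  k=2: a=3, p=24, q=7
  k=3: a=2, p=55, q=16
  k=4: a=5, p=299, q=87
  k=5: a=3, p=952, q=277
  k=6: a=9, p=8867, q=2580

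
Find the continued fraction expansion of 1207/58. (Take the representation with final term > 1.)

[20; 1, 4, 3, 1, 2]

1207 = 20*58 + 47
58 = 1*47 + 11
47 = 4*11 + 3
11 = 3*3 + 2
3 = 1*2 + 1
2 = 2*1 + 0  (stop)
So 1207/58 = [20; 1, 4, 3, 1, 2].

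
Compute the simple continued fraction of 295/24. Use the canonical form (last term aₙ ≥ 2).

[12; 3, 2, 3]

295 = 12×24 + 7
24 = 3×7 + 3
7 = 2×3 + 1
3 = 3×1 + 0  (stop)
So 295/24 = [12; 3, 2, 3].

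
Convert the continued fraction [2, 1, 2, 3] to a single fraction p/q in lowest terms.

Fold from the inside: start with 3/1.
  2 + 1/3 = 7/3
  1 + 3/7 = 10/7
  2 + 7/10 = 27/10

27/10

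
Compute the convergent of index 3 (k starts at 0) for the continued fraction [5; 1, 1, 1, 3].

17/3

Using pₖ = aₖpₖ₋₁ + pₖ₋₂, qₖ = aₖqₖ₋₁ + qₖ₋₂ (with p₋₁=1, p₋₂=0, q₋₁=0, q₋₂=1):
  k=0: a=5, p=5, q=1
  k=1: a=1, p=6, q=1
  k=2: a=1, p=11, q=2
  k=3: a=1, p=17, q=3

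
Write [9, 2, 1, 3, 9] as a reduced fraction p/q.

955/102

Using pₖ = aₖpₖ₋₁ + pₖ₋₂ and qₖ = aₖqₖ₋₁ + qₖ₋₂:
  k=0: a=9, p=9, q=1
  k=1: a=2, p=19, q=2
  k=2: a=1, p=28, q=3
  k=3: a=3, p=103, q=11
  k=4: a=9, p=955, q=102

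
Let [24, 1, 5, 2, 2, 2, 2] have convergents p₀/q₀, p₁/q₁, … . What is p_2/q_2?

Using pₖ = aₖpₖ₋₁ + pₖ₋₂, qₖ = aₖqₖ₋₁ + qₖ₋₂ (with p₋₁=1, p₋₂=0, q₋₁=0, q₋₂=1):
  k=0: a=24, p=24, q=1
  k=1: a=1, p=25, q=1
  k=2: a=5, p=149, q=6

149/6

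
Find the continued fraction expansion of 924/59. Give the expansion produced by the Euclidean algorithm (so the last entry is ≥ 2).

[15; 1, 1, 1, 19]

924 = 15*59 + 39
59 = 1*39 + 20
39 = 1*20 + 19
20 = 1*19 + 1
19 = 19*1 + 0  (stop)
So 924/59 = [15; 1, 1, 1, 19].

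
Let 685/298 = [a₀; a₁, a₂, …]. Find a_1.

3

685 = 2·298 + 89   →  a_0 = 2
298 = 3·89 + 31   →  a_1 = 3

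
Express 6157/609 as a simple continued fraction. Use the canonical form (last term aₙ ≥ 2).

[10; 9, 11, 6]

6157 = 10*609 + 67
609 = 9*67 + 6
67 = 11*6 + 1
6 = 6*1 + 0  (stop)
So 6157/609 = [10; 9, 11, 6].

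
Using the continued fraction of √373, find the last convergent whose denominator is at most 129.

1603/83

√373 = [19; 3, 5, 5, 3, 38, …] (period length 5).
Convergents:
  p_0/q_0 = 19/1
  p_1/q_1 = 58/3
  p_2/q_2 = 309/16
  p_3/q_3 = 1603/83
  p_4/q_4 = 5118/265
q_3 = 83 ≤ 129 < 265 = q_4, so the answer is 1603/83.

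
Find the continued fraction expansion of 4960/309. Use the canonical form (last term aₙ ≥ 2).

[16; 19, 3, 5]

4960 = 16*309 + 16
309 = 19*16 + 5
16 = 3*5 + 1
5 = 5*1 + 0  (stop)
So 4960/309 = [16; 19, 3, 5].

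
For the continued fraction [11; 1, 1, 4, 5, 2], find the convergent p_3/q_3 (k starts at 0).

104/9

Using pₖ = aₖpₖ₋₁ + pₖ₋₂, qₖ = aₖqₖ₋₁ + qₖ₋₂ (with p₋₁=1, p₋₂=0, q₋₁=0, q₋₂=1):
  k=0: a=11, p=11, q=1
  k=1: a=1, p=12, q=1
  k=2: a=1, p=23, q=2
  k=3: a=4, p=104, q=9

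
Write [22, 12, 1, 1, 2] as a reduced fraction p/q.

1391/63

Using pₖ = aₖpₖ₋₁ + pₖ₋₂ and qₖ = aₖqₖ₋₁ + qₖ₋₂:
  k=0: a=22, p=22, q=1
  k=1: a=12, p=265, q=12
  k=2: a=1, p=287, q=13
  k=3: a=1, p=552, q=25
  k=4: a=2, p=1391, q=63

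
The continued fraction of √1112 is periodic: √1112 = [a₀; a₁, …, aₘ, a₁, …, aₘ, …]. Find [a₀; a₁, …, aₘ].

a₀ = ⌊√1112⌋ = 33.
With m₀=0, d₀=1 and mₖ₊₁ = dₖaₖ − mₖ, dₖ₊₁ = (n − mₖ₊₁²)/dₖ, aₖ₊₁ = ⌊(a₀+mₖ₊₁)/dₖ₊₁⌋:
  k=1: m=33, d=23, a=2
  k=2: m=13, d=41, a=1
  k=3: m=28, d=8, a=7
  k=4: m=28, d=41, a=1
  k=5: m=13, d=23, a=2
  k=6: m=33, d=1, a=66
d=1 and a=2a₀=66 at k=6, so the next step gives (m, d) = (33, 23) again — its k=1 value — and the period has length 6.

[33; 2, 1, 7, 1, 2, 66]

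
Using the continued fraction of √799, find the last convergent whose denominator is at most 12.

√799 = [28; 3, 1, 3, 56, …] (period length 4).
Convergents:
  p_0/q_0 = 28/1
  p_1/q_1 = 85/3
  p_2/q_2 = 113/4
  p_3/q_3 = 424/15
q_2 = 4 ≤ 12 < 15 = q_3, so the answer is 113/4.

113/4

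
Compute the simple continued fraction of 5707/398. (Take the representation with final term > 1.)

5707 = 14×398 + 135
398 = 2×135 + 128
135 = 1×128 + 7
128 = 18×7 + 2
7 = 3×2 + 1
2 = 2×1 + 0  (stop)
So 5707/398 = [14; 2, 1, 18, 3, 2].

[14; 2, 1, 18, 3, 2]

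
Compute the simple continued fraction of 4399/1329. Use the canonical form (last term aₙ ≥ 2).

4399 = 3×1329 + 412
1329 = 3×412 + 93
412 = 4×93 + 40
93 = 2×40 + 13
40 = 3×13 + 1
13 = 13×1 + 0  (stop)
So 4399/1329 = [3; 3, 4, 2, 3, 13].

[3; 3, 4, 2, 3, 13]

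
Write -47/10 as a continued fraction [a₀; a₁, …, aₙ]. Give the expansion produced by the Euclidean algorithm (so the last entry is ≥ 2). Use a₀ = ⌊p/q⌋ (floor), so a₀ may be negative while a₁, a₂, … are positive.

-47 = -5×10 + 3
10 = 3×3 + 1
3 = 3×1 + 0  (stop)
So -47/10 = [-5; 3, 3].

[-5; 3, 3]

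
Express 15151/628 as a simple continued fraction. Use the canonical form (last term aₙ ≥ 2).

15151 = 24*628 + 79
628 = 7*79 + 75
79 = 1*75 + 4
75 = 18*4 + 3
4 = 1*3 + 1
3 = 3*1 + 0  (stop)
So 15151/628 = [24; 7, 1, 18, 1, 3].

[24; 7, 1, 18, 1, 3]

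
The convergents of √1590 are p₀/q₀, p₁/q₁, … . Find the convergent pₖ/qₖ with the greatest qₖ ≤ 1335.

√1590 = [39; 1, 6, 1, 78, …] (period length 4).
Convergents:
  p_0/q_0 = 39/1
  p_1/q_1 = 40/1
  p_2/q_2 = 279/7
  p_3/q_3 = 319/8
  p_4/q_4 = 25161/631
  p_5/q_5 = 25480/639
  p_6/q_6 = 178041/4465
q_5 = 639 ≤ 1335 < 4465 = q_6, so the answer is 25480/639.

25480/639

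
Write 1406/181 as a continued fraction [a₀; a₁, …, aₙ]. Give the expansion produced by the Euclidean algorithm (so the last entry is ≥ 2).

1406 = 7×181 + 139
181 = 1×139 + 42
139 = 3×42 + 13
42 = 3×13 + 3
13 = 4×3 + 1
3 = 3×1 + 0  (stop)
So 1406/181 = [7; 1, 3, 3, 4, 3].

[7; 1, 3, 3, 4, 3]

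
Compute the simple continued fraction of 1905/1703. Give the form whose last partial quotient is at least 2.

[1; 8, 2, 3, 9, 3]

1905 = 1·1703 + 202
1703 = 8·202 + 87
202 = 2·87 + 28
87 = 3·28 + 3
28 = 9·3 + 1
3 = 3·1 + 0  (stop)
So 1905/1703 = [1; 8, 2, 3, 9, 3].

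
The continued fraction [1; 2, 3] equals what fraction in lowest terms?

Fold from the inside: start with 3/1.
  2 + 1/3 = 7/3
  1 + 3/7 = 10/7

10/7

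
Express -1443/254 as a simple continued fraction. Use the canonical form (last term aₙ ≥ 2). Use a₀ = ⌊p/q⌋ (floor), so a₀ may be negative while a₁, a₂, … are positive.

[-6; 3, 7, 2, 1, 3]

-1443 = -6×254 + 81
254 = 3×81 + 11
81 = 7×11 + 4
11 = 2×4 + 3
4 = 1×3 + 1
3 = 3×1 + 0  (stop)
So -1443/254 = [-6; 3, 7, 2, 1, 3].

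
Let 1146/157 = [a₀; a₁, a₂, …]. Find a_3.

1

1146 = 7·157 + 47   →  a_0 = 7
157 = 3·47 + 16   →  a_1 = 3
47 = 2·16 + 15   →  a_2 = 2
16 = 1·15 + 1   →  a_3 = 1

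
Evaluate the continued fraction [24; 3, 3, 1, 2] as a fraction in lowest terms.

Using pₖ = aₖpₖ₋₁ + pₖ₋₂ and qₖ = aₖqₖ₋₁ + qₖ₋₂:
  k=0: a=24, p=24, q=1
  k=1: a=3, p=73, q=3
  k=2: a=3, p=243, q=10
  k=3: a=1, p=316, q=13
  k=4: a=2, p=875, q=36

875/36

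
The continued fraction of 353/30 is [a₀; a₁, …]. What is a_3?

3

353 = 11·30 + 23   →  a_0 = 11
30 = 1·23 + 7   →  a_1 = 1
23 = 3·7 + 2   →  a_2 = 3
7 = 3·2 + 1   →  a_3 = 3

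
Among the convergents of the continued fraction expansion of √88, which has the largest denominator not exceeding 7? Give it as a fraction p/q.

47/5

√88 = [9; 2, 1, 1, 1, 2, 18, …] (period length 6).
Convergents:
  p_0/q_0 = 9/1
  p_1/q_1 = 19/2
  p_2/q_2 = 28/3
  p_3/q_3 = 47/5
  p_4/q_4 = 75/8
q_3 = 5 ≤ 7 < 8 = q_4, so the answer is 47/5.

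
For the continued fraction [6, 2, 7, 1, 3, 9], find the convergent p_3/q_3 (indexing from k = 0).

Using pₖ = aₖpₖ₋₁ + pₖ₋₂, qₖ = aₖqₖ₋₁ + qₖ₋₂ (with p₋₁=1, p₋₂=0, q₋₁=0, q₋₂=1):
  k=0: a=6, p=6, q=1
  k=1: a=2, p=13, q=2
  k=2: a=7, p=97, q=15
  k=3: a=1, p=110, q=17

110/17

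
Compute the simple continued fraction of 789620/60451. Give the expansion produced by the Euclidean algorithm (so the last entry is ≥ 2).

789620 = 13·60451 + 3757
60451 = 16·3757 + 339
3757 = 11·339 + 28
339 = 12·28 + 3
28 = 9·3 + 1
3 = 3·1 + 0  (stop)
So 789620/60451 = [13; 16, 11, 12, 9, 3].

[13; 16, 11, 12, 9, 3]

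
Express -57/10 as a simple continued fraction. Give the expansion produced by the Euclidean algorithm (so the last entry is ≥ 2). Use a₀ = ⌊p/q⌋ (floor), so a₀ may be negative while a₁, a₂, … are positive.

[-6; 3, 3]

-57 = -6*10 + 3
10 = 3*3 + 1
3 = 3*1 + 0  (stop)
So -57/10 = [-6; 3, 3].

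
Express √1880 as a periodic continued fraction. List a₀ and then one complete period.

a₀ = ⌊√1880⌋ = 43.
With m₀=0, d₀=1 and mₖ₊₁ = dₖaₖ − mₖ, dₖ₊₁ = (n − mₖ₊₁²)/dₖ, aₖ₊₁ = ⌊(a₀+mₖ₊₁)/dₖ₊₁⌋:
  k=1: m=43, d=31, a=2
  k=2: m=19, d=49, a=1
  k=3: m=30, d=20, a=3
  k=4: m=30, d=49, a=1
  k=5: m=19, d=31, a=2
  k=6: m=43, d=1, a=86
d=1 and a=2a₀=86 at k=6, so the next step gives (m, d) = (43, 31) again — its k=1 value — and the period has length 6.

[43; 2, 1, 3, 1, 2, 86]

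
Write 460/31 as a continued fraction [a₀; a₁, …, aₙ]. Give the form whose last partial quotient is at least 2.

[14; 1, 5, 5]

460 = 14*31 + 26
31 = 1*26 + 5
26 = 5*5 + 1
5 = 5*1 + 0  (stop)
So 460/31 = [14; 1, 5, 5].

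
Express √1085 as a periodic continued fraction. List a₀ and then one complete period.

a₀ = ⌊√1085⌋ = 32.
With m₀=0, d₀=1 and mₖ₊₁ = dₖaₖ − mₖ, dₖ₊₁ = (n − mₖ₊₁²)/dₖ, aₖ₊₁ = ⌊(a₀+mₖ₊₁)/dₖ₊₁⌋:
  k=1: m=32, d=61, a=1
  k=2: m=29, d=4, a=15
  k=3: m=31, d=31, a=2
  k=4: m=31, d=4, a=15
  k=5: m=29, d=61, a=1
  k=6: m=32, d=1, a=64
d=1 and a=2a₀=64 at k=6, so the next step gives (m, d) = (32, 61) again — its k=1 value — and the period has length 6.

[32; 1, 15, 2, 15, 1, 64]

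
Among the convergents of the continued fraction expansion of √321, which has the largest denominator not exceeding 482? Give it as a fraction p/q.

7722/431

√321 = [17; 1, 10, 1, 34, …] (period length 4).
Convergents:
  p_0/q_0 = 17/1
  p_1/q_1 = 18/1
  p_2/q_2 = 197/11
  p_3/q_3 = 215/12
  p_4/q_4 = 7507/419
  p_5/q_5 = 7722/431
  p_6/q_6 = 84727/4729
q_5 = 431 ≤ 482 < 4729 = q_6, so the answer is 7722/431.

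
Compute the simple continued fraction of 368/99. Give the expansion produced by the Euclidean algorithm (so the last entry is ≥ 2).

[3; 1, 2, 1, 1, 6, 2]

368 = 3·99 + 71
99 = 1·71 + 28
71 = 2·28 + 15
28 = 1·15 + 13
15 = 1·13 + 2
13 = 6·2 + 1
2 = 2·1 + 0  (stop)
So 368/99 = [3; 1, 2, 1, 1, 6, 2].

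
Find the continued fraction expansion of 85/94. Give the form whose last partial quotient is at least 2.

85 = 0*94 + 85
94 = 1*85 + 9
85 = 9*9 + 4
9 = 2*4 + 1
4 = 4*1 + 0  (stop)
So 85/94 = [0; 1, 9, 2, 4].

[0; 1, 9, 2, 4]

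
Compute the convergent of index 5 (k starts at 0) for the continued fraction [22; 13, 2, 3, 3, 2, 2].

Using pₖ = aₖpₖ₋₁ + pₖ₋₂, qₖ = aₖqₖ₋₁ + qₖ₋₂ (with p₋₁=1, p₋₂=0, q₋₁=0, q₋₂=1):
  k=0: a=22, p=22, q=1
  k=1: a=13, p=287, q=13
  k=2: a=2, p=596, q=27
  k=3: a=3, p=2075, q=94
  k=4: a=3, p=6821, q=309
  k=5: a=2, p=15717, q=712

15717/712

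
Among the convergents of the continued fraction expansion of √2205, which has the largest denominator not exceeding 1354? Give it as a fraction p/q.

51841/1104

√2205 = [46; 1, 22, 2, 22, 1, 92, …] (period length 6).
Convergents:
  p_0/q_0 = 46/1
  p_1/q_1 = 47/1
  p_2/q_2 = 1080/23
  p_3/q_3 = 2207/47
  p_4/q_4 = 49634/1057
  p_5/q_5 = 51841/1104
  p_6/q_6 = 4819006/102625
q_5 = 1104 ≤ 1354 < 102625 = q_6, so the answer is 51841/1104.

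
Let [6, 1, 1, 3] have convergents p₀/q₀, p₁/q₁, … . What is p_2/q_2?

Using pₖ = aₖpₖ₋₁ + pₖ₋₂, qₖ = aₖqₖ₋₁ + qₖ₋₂ (with p₋₁=1, p₋₂=0, q₋₁=0, q₋₂=1):
  k=0: a=6, p=6, q=1
  k=1: a=1, p=7, q=1
  k=2: a=1, p=13, q=2

13/2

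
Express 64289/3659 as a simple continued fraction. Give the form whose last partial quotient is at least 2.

[17; 1, 1, 3, 15, 11, 3]

64289 = 17·3659 + 2086
3659 = 1·2086 + 1573
2086 = 1·1573 + 513
1573 = 3·513 + 34
513 = 15·34 + 3
34 = 11·3 + 1
3 = 3·1 + 0  (stop)
So 64289/3659 = [17; 1, 1, 3, 15, 11, 3].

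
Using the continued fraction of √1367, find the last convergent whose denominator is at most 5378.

101195/2737

√1367 = [36; 1, 35, 1, 72, …] (period length 4).
Convergents:
  p_0/q_0 = 36/1
  p_1/q_1 = 37/1
  p_2/q_2 = 1331/36
  p_3/q_3 = 1368/37
  p_4/q_4 = 99827/2700
  p_5/q_5 = 101195/2737
  p_6/q_6 = 3641652/98495
q_5 = 2737 ≤ 5378 < 98495 = q_6, so the answer is 101195/2737.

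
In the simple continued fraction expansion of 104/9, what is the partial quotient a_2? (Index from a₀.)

104 = 11·9 + 5   →  a_0 = 11
9 = 1·5 + 4   →  a_1 = 1
5 = 1·4 + 1   →  a_2 = 1

1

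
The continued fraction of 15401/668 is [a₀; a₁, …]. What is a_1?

15401 = 23·668 + 37   →  a_0 = 23
668 = 18·37 + 2   →  a_1 = 18

18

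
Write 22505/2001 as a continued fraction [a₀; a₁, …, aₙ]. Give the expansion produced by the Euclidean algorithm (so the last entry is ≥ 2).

22505 = 11*2001 + 494
2001 = 4*494 + 25
494 = 19*25 + 19
25 = 1*19 + 6
19 = 3*6 + 1
6 = 6*1 + 0  (stop)
So 22505/2001 = [11; 4, 19, 1, 3, 6].

[11; 4, 19, 1, 3, 6]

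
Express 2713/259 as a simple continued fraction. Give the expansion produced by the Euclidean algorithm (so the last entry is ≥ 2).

[10; 2, 9, 2, 6]

2713 = 10*259 + 123
259 = 2*123 + 13
123 = 9*13 + 6
13 = 2*6 + 1
6 = 6*1 + 0  (stop)
So 2713/259 = [10; 2, 9, 2, 6].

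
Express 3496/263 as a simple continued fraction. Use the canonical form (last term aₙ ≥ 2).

3496 = 13·263 + 77
263 = 3·77 + 32
77 = 2·32 + 13
32 = 2·13 + 6
13 = 2·6 + 1
6 = 6·1 + 0  (stop)
So 3496/263 = [13; 3, 2, 2, 2, 6].

[13; 3, 2, 2, 2, 6]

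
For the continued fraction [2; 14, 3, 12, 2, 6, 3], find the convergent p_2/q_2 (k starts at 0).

89/43

Using pₖ = aₖpₖ₋₁ + pₖ₋₂, qₖ = aₖqₖ₋₁ + qₖ₋₂ (with p₋₁=1, p₋₂=0, q₋₁=0, q₋₂=1):
  k=0: a=2, p=2, q=1
  k=1: a=14, p=29, q=14
  k=2: a=3, p=89, q=43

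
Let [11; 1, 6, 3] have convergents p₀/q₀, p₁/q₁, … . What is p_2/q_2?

Using pₖ = aₖpₖ₋₁ + pₖ₋₂, qₖ = aₖqₖ₋₁ + qₖ₋₂ (with p₋₁=1, p₋₂=0, q₋₁=0, q₋₂=1):
  k=0: a=11, p=11, q=1
  k=1: a=1, p=12, q=1
  k=2: a=6, p=83, q=7

83/7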